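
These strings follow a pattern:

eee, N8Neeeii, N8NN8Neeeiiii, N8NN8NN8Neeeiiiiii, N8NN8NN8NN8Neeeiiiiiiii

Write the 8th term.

N8NN8NN8NN8NN8NN8NN8Neeeiiiiiiiiiiiiii

Every step adds N8N to the front and ii to the end of the previous string.
From N8NN8NN8NN8Neeeiiiiiiii, 3 further steps: N8NN8NN8NN8Neeeiiiiiiii → N8NN8NN8NN8NN8Neeeiiiiiiiiii → N8NN8NN8NN8NN8NN8Neeeiiiiiiiiiiii → (answer).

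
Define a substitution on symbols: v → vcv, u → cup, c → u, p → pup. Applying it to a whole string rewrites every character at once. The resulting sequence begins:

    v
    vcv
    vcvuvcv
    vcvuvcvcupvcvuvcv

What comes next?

vcvuvcvcupvcvuvcvucuppupvcvuvcvcupvcvuvcv

φ(vcvuvcvcupvcvuvcv) expands symbol-by-symbol to vcv u vcv cup vcv u vcv u cup pup vcv u vcv cup vcv u vcv; joining the 17 pieces gives the next term.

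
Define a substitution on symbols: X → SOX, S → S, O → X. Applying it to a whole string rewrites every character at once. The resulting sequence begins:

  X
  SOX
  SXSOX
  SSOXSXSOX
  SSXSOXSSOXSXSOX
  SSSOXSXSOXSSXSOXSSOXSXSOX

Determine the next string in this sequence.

φ(SSSOXSXSOXSSXSOXSSOXSXSOX) expands symbol-by-symbol to S S S X SOX S SOX S X SOX S S SOX S X SOX S S X SOX S SOX S X SOX; joining the 25 pieces gives the next term.

SSSXSOXSSOXSXSOXSSSOXSXSOXSSXSOXSSOXSXSOX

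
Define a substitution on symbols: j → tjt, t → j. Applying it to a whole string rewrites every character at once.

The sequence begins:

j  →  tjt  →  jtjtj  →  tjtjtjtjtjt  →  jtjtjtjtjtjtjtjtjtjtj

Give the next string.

φ(jtjtjtjtjtjtjtjtjtjtj) expands symbol-by-symbol to tjt j tjt j tjt j tjt j tjt j tjt j tjt j tjt j tjt j tjt j tjt; joining the 21 pieces gives the next term.

tjtjtjtjtjtjtjtjtjtjtjtjtjtjtjtjtjtjtjtjtjt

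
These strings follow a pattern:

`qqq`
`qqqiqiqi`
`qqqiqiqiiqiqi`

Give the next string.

Every step adds iqiqi to the end: s(k+1) = s(k)·iqiqi.
Applying this once more to qqqiqiqiiqiqi:

qqqiqiqiiqiqiiqiqi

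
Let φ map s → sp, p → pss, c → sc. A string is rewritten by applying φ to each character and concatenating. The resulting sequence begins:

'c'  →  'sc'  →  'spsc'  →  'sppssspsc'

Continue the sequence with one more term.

sppsspssspspsppssspsc

Expanding sppssspsc: s→sp, p→pss, p→pss, s→sp, s→sp, s→sp, p→pss, s→sp, c→sc. Concatenated: sp pss pss sp sp sp pss sp sc.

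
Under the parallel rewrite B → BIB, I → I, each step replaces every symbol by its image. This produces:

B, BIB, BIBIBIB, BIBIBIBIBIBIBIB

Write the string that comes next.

Applying the rule to each of the 15 symbols of BIBIBIBIBIBIBIB gives the pieces BIB I BIB I BIB I BIB I BIB I BIB I BIB I BIB, which concatenate to the answer.

BIBIBIBIBIBIBIBIBIBIBIBIBIBIBIB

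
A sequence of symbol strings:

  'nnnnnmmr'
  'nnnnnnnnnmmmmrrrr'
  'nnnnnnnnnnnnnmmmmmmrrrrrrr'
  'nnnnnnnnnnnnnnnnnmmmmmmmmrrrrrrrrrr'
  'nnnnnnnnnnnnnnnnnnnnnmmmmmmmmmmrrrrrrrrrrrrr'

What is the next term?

nnnnnnnnnnnnnnnnnnnnnnnnnmmmmmmmmmmmmrrrrrrrrrrrrrrrr

Reading off run lengths: n runs 5, 9, 13, 17, 21; m runs 2, 4, 6, 8, 10; r runs 1, 4, 7, 10, 13 — each is linear in n (n = 1, 2, …).
Setting n = 6 gives 25, 12, 16 characters in each block.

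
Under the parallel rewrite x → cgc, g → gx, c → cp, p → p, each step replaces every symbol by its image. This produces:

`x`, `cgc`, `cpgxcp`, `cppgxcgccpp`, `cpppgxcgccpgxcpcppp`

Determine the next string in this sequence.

Rewriting the 19 symbols of cpppgxcgccpgxcpcppp one by one yields cp p p p gx cgc cp gx cp cp p gx cgc cp p cp p p p; concatenated:

cppppgxcgccpgxcpcppgxcgccppcpppp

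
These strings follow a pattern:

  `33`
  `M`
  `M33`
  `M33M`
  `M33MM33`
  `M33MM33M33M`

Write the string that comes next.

From term 3 onward, concatenate the last term with the second-to-last: M·33 = M33, M33·M = M33M, …
The next term joins M33MM33M33M and M33MM33.

M33MM33M33MM33MM33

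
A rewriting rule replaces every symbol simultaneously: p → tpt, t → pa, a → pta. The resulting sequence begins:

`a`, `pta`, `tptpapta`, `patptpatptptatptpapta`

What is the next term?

Rewriting the 21 symbols of patptpatptptatptpapta one by one yields tpt pta pa tpt pa tpt pta pa tpt pa tpt pa pta pa tpt pa tpt pta tpt pa pta; concatenated:

tptptapatptpatptptapatptpatptpaptapatptpatptptatptpapta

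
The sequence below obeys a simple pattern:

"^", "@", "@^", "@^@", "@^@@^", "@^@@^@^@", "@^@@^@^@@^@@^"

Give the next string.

@^@@^@^@@^@@^@^@@^@^@

This is a Fibonacci-style word recurrence s(k) = s(k−1)·s(k−2): e.g. @·^ = @^.
So term 8 is @^@@^@^@@^@@^·@^@@^@^@.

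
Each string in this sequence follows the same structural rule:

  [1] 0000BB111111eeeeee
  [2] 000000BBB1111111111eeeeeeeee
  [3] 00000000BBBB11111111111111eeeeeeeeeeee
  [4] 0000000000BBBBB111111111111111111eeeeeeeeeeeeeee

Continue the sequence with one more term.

Term n consists of 2n 0's, followed by n B's, followed by 4n-2 1's, followed by 3n e's, where the shown terms are n = 2, 3, 4, 5.
At n = 6 the blocks have lengths 12, 6, 22, 18.

000000000000BBBBBB1111111111111111111111eeeeeeeeeeeeeeeeee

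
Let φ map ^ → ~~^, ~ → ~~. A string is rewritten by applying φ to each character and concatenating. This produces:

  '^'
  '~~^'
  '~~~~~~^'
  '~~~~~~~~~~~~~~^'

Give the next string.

Rewriting the 15 symbols of ~~~~~~~~~~~~~~^ one by one yields ~~ ~~ ~~ ~~ ~~ ~~ ~~ ~~ ~~ ~~ ~~ ~~ ~~ ~~ ~~^; concatenated:

~~~~~~~~~~~~~~~~~~~~~~~~~~~~~~^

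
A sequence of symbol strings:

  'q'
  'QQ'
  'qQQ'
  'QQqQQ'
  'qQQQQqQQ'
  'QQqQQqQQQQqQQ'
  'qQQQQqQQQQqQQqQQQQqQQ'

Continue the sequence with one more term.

QQqQQqQQQQqQQqQQQQqQQQQqQQqQQQQqQQ

This is a Fibonacci-style word recurrence s(k) = s(k−2)·s(k−1): e.g. q·QQ = qQQ.
So term 8 is QQqQQqQQQQqQQ·qQQQQqQQQQqQQqQQQQqQQ.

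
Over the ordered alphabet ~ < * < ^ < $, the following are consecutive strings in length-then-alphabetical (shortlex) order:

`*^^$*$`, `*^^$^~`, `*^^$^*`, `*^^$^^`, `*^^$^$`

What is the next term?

*^^$$~

Find the rightmost character of *^^$^$ below $, bump it to the next letter, and reset everything to its right to ~.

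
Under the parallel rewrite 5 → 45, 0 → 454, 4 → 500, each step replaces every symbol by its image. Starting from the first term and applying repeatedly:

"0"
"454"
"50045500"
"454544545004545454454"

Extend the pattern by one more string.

Applying the rule to each of the 21 symbols of 454544545004545454454 gives the pieces 500 45 500 45 500 500 45 500 45 454 454 500 45 500 45 500 45 500 500 45 500, which concatenate to the answer.

5004550045500500455004545445450045500455004550050045500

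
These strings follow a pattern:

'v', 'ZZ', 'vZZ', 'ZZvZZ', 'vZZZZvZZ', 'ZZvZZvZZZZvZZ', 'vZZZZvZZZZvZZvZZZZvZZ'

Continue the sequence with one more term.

This is a Fibonacci-style word recurrence s(k) = s(k−2)·s(k−1): e.g. v·ZZ = vZZ.
The next term joins ZZvZZvZZZZvZZ and vZZZZvZZZZvZZvZZZZvZZ.

ZZvZZvZZZZvZZvZZZZvZZZZvZZvZZZZvZZ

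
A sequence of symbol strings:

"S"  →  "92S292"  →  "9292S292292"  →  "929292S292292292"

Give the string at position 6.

Every step adds 92 to the front and 292 to the end of the previous string.
From 929292S292292292, 2 further steps: 929292S292292292 → 92929292S292292292292 → (answer).

9292929292S292292292292292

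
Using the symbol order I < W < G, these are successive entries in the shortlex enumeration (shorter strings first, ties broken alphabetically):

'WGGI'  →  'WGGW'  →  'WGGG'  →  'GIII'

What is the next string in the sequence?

Find the rightmost character of GIII below G, bump it to the next letter, and reset everything to its right to I.

GIIW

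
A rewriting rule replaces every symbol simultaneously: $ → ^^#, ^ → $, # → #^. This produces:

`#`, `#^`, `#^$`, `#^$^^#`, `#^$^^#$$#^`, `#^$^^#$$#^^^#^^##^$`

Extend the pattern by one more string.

Replace each of the 19 characters of #^$^^#$$#^^^#^^##^$ in place — #^ $ ^^# $ $ #^ ^^# ^^# #^ $ $ $ #^ $ $ #^ #^ $ ^^# — and concatenate.

#^$^^#$$#^^^#^^##^$$$#^$$#^#^$^^#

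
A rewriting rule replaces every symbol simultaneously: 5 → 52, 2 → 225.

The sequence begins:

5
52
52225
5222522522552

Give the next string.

5222522522552225225522252255252225

Applying the rule to each of the 13 symbols of 5222522522552 gives the pieces 52 225 225 225 52 225 225 52 225 225 52 52 225, which concatenate to the answer.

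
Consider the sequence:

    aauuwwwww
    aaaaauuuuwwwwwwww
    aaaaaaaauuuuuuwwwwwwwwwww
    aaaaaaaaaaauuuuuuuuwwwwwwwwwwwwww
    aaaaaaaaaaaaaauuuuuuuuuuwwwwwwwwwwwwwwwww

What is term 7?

The n-th term is 3n-1 a's then 2n u's then 3n+2 w's (n = 1, 2, …).
For term 7, n = 7, so the run lengths are 20, 14, 23.

aaaaaaaaaaaaaaaaaaaauuuuuuuuuuuuuuwwwwwwwwwwwwwwwwwwwwwww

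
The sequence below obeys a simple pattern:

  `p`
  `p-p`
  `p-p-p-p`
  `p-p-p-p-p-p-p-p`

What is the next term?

p-p-p-p-p-p-p-p-p-p-p-p-p-p-p-p

Every step duplicates the string with '-' between the halves.
So the next term is two copies of p-p-p-p-p-p-p-p with '-' between the halves.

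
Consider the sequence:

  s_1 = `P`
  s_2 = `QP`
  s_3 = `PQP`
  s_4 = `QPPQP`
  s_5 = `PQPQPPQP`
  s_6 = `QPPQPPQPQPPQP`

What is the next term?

From term 3 onward, concatenate the second-to-last term with the last: P·QP = PQP, QP·PQP = QPPQP, …
Continuing: PQPQPPQP · QPPQPPQPQPPQP gives term 7.

PQPQPPQPQPPQPPQPQPPQP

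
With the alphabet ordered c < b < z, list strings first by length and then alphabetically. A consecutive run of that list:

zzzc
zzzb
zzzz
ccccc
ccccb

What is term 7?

Stepping forward 2 times from ccccb: ccccb → ccccz, then the target.

cccbc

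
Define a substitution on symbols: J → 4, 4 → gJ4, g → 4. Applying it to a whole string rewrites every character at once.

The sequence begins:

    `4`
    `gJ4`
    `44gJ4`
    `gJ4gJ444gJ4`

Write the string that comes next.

Expanding gJ4gJ444gJ4: g→4, J→4, 4→gJ4, g→4, J→4, 4→gJ4, 4→gJ4, 4→gJ4, g→4, J→4, 4→gJ4. Concatenated: 4 4 gJ4 4 4 gJ4 gJ4 gJ4 4 4 gJ4.

44gJ444gJ4gJ4gJ444gJ4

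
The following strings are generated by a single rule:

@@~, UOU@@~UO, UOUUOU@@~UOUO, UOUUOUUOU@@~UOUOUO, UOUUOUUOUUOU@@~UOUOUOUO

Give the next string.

Each term wraps the previous one in UOU on the left and UO on the right.
One more step from UOUUOUUOUUOU@@~UOUOUOUO gives the answer.

UOUUOUUOUUOUUOU@@~UOUOUOUOUO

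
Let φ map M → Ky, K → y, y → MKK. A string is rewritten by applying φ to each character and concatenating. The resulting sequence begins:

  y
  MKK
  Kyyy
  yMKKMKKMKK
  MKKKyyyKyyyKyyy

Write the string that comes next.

φ(MKKKyyyKyyyKyyy) expands symbol-by-symbol to Ky y y y MKK MKK MKK y MKK MKK MKK y MKK MKK MKK; joining the 15 pieces gives the next term.

KyyyyMKKMKKMKKyMKKMKKMKKyMKKMKKMKK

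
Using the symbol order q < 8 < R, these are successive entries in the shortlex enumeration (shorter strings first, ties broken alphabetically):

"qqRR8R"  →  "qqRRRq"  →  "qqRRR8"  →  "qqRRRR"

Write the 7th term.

Advancing 3 positions from qqRRRR through qqRRRR → q8qqqq → q8qqq8 reaches term 7.

q8qqqR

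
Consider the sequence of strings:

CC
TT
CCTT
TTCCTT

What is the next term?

From term 3 onward, concatenate the second-to-last term with the last: CC·TT = CCTT, TT·CCTT = TTCCTT, …
So term 5 is CCTT·TTCCTT.

CCTTTTCCTT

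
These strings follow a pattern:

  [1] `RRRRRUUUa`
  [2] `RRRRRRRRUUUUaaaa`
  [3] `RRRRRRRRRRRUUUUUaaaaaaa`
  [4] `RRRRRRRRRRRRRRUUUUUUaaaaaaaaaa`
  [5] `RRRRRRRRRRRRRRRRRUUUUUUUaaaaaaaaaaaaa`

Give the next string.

The n-th term is 3n+2 R's then n+2 U's then 3n-2 a's (n = 1, 2, …).
At n = 6 the blocks have lengths 20, 8, 16.

RRRRRRRRRRRRRRRRRRRRUUUUUUUUaaaaaaaaaaaaaaaa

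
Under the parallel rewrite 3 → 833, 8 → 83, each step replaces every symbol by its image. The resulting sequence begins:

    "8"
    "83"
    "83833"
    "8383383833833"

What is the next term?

Applying the rule to each of the 13 symbols of 8383383833833 gives the pieces 83 833 83 833 833 83 833 83 833 833 83 833 833, which concatenate to the answer.

8383383833833838338383383383833833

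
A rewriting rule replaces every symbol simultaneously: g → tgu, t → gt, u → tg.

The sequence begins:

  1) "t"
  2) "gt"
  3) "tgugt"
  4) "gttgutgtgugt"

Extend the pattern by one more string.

Rewriting each symbol of gttgutgtgugt: g→tgu, t→gt, t→gt, g→tgu, u→tg, t→gt, g→tgu, t→gt, g→tgu, u→tg, g→tgu, t→gt, which concatenates to tgu gt gt tgu tg gt tgu gt tgu tg tgu gt.

tgugtgttgutggttgugttgutgtgugt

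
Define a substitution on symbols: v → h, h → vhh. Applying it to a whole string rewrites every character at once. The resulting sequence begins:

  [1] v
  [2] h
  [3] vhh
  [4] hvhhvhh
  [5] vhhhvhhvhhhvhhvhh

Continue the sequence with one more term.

Replace each of the 17 characters of vhhhvhhvhhhvhhvhh in place — h vhh vhh vhh h vhh vhh h vhh vhh vhh h vhh vhh h vhh vhh — and concatenate.

hvhhvhhvhhhvhhvhhhvhhvhhvhhhvhhvhhhvhhvhh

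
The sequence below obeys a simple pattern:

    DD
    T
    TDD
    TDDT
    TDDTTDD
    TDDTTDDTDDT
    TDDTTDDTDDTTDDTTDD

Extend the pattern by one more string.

Each term (from the third on) is the previous term followed by the one before it: term 3 = T·DD = TDD.
So term 8 is TDDTTDDTDDTTDDTTDD·TDDTTDDTDDT.

TDDTTDDTDDTTDDTTDDTDDTTDDTDDT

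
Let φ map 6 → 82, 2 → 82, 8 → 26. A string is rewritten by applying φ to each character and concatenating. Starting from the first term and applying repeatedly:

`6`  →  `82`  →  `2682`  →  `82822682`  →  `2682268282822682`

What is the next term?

Replace each of the 16 characters of 2682268282822682 in place — 82 82 26 82 82 82 26 82 26 82 26 82 82 82 26 82 — and concatenate.

82822682828226822682268282822682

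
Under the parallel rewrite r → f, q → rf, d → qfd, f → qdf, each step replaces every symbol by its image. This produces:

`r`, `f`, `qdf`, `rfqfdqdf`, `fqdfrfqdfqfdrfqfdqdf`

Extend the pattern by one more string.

Applying the rule to each of the 20 symbols of fqdfrfqdfqfdrfqfdqdf gives the pieces qdf rf qfd qdf f qdf rf qfd qdf rf qdf qfd f qdf rf qdf qfd rf qfd qdf, which concatenate to the answer.

qdfrfqfdqdffqdfrfqfdqdfrfqdfqfdfqdfrfqdfqfdrfqfdqdf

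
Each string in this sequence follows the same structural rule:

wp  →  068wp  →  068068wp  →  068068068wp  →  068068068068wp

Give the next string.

The strings grow by a fixed prefix 068 each time.
One more step from 068068068068wp gives the answer.

068068068068068wp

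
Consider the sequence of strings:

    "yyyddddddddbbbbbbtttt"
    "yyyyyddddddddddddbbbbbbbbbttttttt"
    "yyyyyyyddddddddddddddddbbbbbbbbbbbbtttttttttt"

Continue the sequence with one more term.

yyyyyyyyyddddddddddddddddddddbbbbbbbbbbbbbbbttttttttttttt

Reading off run lengths: y runs 3, 5, 7; d runs 8, 12, 16; b runs 6, 9, 12; t runs 4, 7, 10 — each is linear in n, where the shown terms are n = 2, 3, 4.
Setting n = 5 gives 9, 20, 15, 13 characters in each block.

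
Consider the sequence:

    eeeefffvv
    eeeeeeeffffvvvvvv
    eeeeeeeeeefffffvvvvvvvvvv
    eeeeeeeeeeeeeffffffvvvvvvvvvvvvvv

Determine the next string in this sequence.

eeeeeeeeeeeeeeeefffffffvvvvvvvvvvvvvvvvvv

The n-th term is 3n+1 e's then n+2 f's then 4n-2 v's (n = 1, 2, …).
For the next term, n = 5, so the run lengths are 16, 7, 18.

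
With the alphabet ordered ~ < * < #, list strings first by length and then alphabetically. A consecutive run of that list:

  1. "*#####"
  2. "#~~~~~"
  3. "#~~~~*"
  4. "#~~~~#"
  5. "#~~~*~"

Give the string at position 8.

#~~~#~

Advancing 3 positions from #~~~*~ through #~~~*~ → #~~~** → #~~~*# reaches term 8.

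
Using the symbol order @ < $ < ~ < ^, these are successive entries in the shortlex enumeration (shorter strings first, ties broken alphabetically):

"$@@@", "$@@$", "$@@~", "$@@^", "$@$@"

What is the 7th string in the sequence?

$@$~

Continuing the enumeration 2 steps past $@$@: $@$@ → $@$$ → (answer).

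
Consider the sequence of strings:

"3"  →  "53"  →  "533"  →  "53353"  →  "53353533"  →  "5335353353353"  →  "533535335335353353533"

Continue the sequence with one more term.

5335353353353533535335335353353353

This is a Fibonacci-style word recurrence s(k) = s(k−1)·s(k−2): e.g. 53·3 = 533.
So term 8 is 533535335335353353533·5335353353353.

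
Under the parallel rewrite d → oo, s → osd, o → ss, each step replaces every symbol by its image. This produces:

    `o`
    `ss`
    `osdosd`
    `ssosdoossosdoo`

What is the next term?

osdosdssosdoossssosdosdssosdoossss

φ(ssosdoossosdoo) expands symbol-by-symbol to osd osd ss osd oo ss ss osd osd ss osd oo ss ss; joining the 14 pieces gives the next term.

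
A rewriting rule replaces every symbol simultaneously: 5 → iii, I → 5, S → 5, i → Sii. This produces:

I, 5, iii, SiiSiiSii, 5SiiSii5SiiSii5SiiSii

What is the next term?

Rewriting the 21 symbols of 5SiiSii5SiiSii5SiiSii one by one yields iii 5 Sii Sii 5 Sii Sii iii 5 Sii Sii 5 Sii Sii iii 5 Sii Sii 5 Sii Sii; concatenated:

iii5SiiSii5SiiSiiiii5SiiSii5SiiSiiiii5SiiSii5SiiSii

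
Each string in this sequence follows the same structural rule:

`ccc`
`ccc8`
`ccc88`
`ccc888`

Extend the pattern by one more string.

The strings grow by a fixed suffix 8 each time.
So the next term is ccc888·8.

ccc8888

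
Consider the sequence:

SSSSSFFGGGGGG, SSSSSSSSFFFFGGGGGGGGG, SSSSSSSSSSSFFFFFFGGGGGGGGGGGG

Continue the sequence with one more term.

SSSSSSSSSSSSSSFFFFFFFFGGGGGGGGGGGGGGG

The n-th term is 3n-1 S's then 2n-2 F's then 3n G's, where the shown terms are n = 2, 3, 4.
Setting n = 5 gives 14, 8, 15 characters in each block.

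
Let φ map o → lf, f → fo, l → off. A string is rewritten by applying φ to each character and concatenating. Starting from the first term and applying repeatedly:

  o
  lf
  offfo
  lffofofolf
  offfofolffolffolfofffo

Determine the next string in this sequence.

Applying the rule to each of the 22 symbols of offfofolffolffolfofffo gives the pieces lf fo fo fo lf fo lf off fo fo lf off fo fo lf off fo lf fo fo fo lf, which concatenate to the answer.

lffofofolffolfofffofolfofffofolfofffolffofofolf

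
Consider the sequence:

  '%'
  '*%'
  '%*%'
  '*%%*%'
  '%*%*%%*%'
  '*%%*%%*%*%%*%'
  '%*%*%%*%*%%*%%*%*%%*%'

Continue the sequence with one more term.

*%%*%%*%*%%*%%*%*%%*%*%%*%%*%*%%*%

From term 3 onward, concatenate the second-to-last term with the last: %·*% = %*%, *%·%*% = *%%*%, …
The next term joins *%%*%%*%*%%*% and %*%*%%*%*%%*%%*%*%%*%.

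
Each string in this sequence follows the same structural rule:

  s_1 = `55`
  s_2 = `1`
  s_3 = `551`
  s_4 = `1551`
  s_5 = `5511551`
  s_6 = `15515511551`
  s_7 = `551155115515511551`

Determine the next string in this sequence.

From term 3 onward, concatenate the second-to-last term with the last: 55·1 = 551, 1·551 = 1551, …
Continuing: 15515511551 · 551155115515511551 gives term 8.

15515511551551155115515511551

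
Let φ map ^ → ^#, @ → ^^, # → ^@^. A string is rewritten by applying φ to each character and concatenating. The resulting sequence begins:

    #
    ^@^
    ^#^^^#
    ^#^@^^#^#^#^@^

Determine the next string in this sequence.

Applying the rule to each of the 14 symbols of ^#^@^^#^#^#^@^ gives the pieces ^# ^@^ ^# ^^ ^# ^# ^@^ ^# ^@^ ^# ^@^ ^# ^^ ^#, which concatenate to the answer.

^#^@^^#^^^#^#^@^^#^@^^#^@^^#^^^#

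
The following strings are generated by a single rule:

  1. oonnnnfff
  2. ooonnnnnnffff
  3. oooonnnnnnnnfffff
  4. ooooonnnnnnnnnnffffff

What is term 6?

Reading off run lengths: o runs 2, 3, 4, 5; n runs 4, 6, 8, 10; f runs 3, 4, 5, 6 — each is linear in n (n = 1, 2, …).
At n = 6 the blocks have lengths 7, 14, 8.

ooooooonnnnnnnnnnnnnnffffffff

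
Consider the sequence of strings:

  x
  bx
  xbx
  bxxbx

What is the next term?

From term 3 onward, concatenate the second-to-last term with the last: x·bx = xbx, bx·xbx = bxxbx, …
So term 5 is xbx·bxxbx.

xbxbxxbx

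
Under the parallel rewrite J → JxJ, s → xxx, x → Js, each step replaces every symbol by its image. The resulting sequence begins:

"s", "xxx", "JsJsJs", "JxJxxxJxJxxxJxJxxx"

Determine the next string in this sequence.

JxJJsJxJJsJsJsJxJJsJxJJsJsJsJxJJsJxJJsJsJs

Applying the rule to each of the 18 symbols of JxJxxxJxJxxxJxJxxx gives the pieces JxJ Js JxJ Js Js Js JxJ Js JxJ Js Js Js JxJ Js JxJ Js Js Js, which concatenate to the answer.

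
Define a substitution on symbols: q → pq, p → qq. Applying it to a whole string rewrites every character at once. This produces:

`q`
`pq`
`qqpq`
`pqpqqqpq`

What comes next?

Rewriting each symbol of pqpqqqpq: p→qq, q→pq, p→qq, q→pq, q→pq, q→pq, p→qq, q→pq, which concatenates to qq pq qq pq pq pq qq pq.

qqpqqqpqpqpqqqpq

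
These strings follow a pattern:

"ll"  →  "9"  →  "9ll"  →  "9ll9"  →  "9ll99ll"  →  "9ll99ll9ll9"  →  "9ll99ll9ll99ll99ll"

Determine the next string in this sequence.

9ll99ll9ll99ll99ll9ll99ll9ll9

From term 3 onward, concatenate the last term with the second-to-last: 9·ll = 9ll, 9ll·9 = 9ll9, …
Continuing: 9ll99ll9ll99ll99ll · 9ll99ll9ll9 gives term 8.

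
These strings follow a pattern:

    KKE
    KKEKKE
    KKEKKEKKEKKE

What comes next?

Every step duplicates the string.
Doubling KKEKKEKKEKKE:

KKEKKEKKEKKEKKEKKEKKEKKE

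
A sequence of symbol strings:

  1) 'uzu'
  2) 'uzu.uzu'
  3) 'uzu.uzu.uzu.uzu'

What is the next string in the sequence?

Every step duplicates the string with '.' between the halves.
Doubling uzu.uzu.uzu.uzu with '.' between the halves:

uzu.uzu.uzu.uzu.uzu.uzu.uzu.uzu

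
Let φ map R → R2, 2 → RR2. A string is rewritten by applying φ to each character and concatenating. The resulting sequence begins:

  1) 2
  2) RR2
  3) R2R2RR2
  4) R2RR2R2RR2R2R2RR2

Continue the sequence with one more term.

φ(R2RR2R2RR2R2R2RR2) expands symbol-by-symbol to R2 RR2 R2 R2 RR2 R2 RR2 R2 R2 RR2 R2 RR2 R2 RR2 R2 R2 RR2; joining the 17 pieces gives the next term.

R2RR2R2R2RR2R2RR2R2R2RR2R2RR2R2RR2R2R2RR2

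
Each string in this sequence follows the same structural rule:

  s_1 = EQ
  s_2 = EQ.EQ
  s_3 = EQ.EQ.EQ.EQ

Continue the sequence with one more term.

EQ.EQ.EQ.EQ.EQ.EQ.EQ.EQ

Every step duplicates the string with '.' between the halves.
So the next term is two copies of EQ.EQ.EQ.EQ with '.' between the halves.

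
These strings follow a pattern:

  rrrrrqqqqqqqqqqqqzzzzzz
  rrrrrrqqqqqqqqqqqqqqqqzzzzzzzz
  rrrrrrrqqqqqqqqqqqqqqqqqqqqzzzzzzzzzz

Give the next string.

rrrrrrrrqqqqqqqqqqqqqqqqqqqqqqqqzzzzzzzzzzzz

Term n consists of n+2 r's, followed by 4n q's, followed by 2n z's, where the shown terms are n = 3, 4, 5.
At n = 6 the blocks have lengths 8, 24, 12.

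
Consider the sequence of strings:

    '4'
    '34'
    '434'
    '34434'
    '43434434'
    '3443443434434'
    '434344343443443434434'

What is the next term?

3443443434434434344343443443434434

This is a Fibonacci-style word recurrence s(k) = s(k−2)·s(k−1): e.g. 4·34 = 434.
So term 8 is 3443443434434·434344343443443434434.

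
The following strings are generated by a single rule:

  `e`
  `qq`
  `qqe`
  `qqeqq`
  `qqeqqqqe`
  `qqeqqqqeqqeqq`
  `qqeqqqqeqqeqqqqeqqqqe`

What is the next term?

Each term (from the third on) is the previous term followed by the one before it: term 3 = qq·e = qqe.
Continuing: qqeqqqqeqqeqqqqeqqqqe · qqeqqqqeqqeqq gives term 8.

qqeqqqqeqqeqqqqeqqqqeqqeqqqqeqqeqq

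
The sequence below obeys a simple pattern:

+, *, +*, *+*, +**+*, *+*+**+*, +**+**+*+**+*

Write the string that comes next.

*+*+**+*+**+**+*+**+*

Each term (from the third on) is the two preceding terms concatenated in order: term 3 = +·* = +*.
So term 8 is *+*+**+*·+**+**+*+**+*.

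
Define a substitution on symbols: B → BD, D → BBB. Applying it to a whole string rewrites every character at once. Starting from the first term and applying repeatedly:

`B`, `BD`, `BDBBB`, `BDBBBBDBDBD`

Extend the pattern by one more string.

Expanding BDBBBBDBDBD: B→BD, D→BBB, B→BD, B→BD, B→BD, B→BD, D→BBB, B→BD, D→BBB, B→BD, D→BBB. Concatenated: BD BBB BD BD BD BD BBB BD BBB BD BBB.

BDBBBBDBDBDBDBBBBDBBBBDBBB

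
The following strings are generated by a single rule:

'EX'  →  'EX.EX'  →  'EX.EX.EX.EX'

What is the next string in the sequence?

EX.EX.EX.EX.EX.EX.EX.EX

s(k+1) = s(k)·.·s(k) — each term doubles the last with '.' between the halves.
One more doubling of EX.EX.EX.EX gives the answer.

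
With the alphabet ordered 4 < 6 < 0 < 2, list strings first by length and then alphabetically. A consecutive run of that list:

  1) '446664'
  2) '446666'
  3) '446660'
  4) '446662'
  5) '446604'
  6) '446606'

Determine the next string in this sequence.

Find the rightmost character of 446606 below 2, bump it to the next letter, and reset everything to its right to 4.

446600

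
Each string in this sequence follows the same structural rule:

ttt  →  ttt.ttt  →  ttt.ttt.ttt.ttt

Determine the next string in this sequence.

Each string is two copies of the previous one joined by '.'.
One more doubling of ttt.ttt.ttt.ttt gives the answer.

ttt.ttt.ttt.ttt.ttt.ttt.ttt.ttt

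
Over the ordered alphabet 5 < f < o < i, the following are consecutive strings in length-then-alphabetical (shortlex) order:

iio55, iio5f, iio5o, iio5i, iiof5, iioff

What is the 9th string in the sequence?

iioo5

Stepping forward 3 times from iioff: iioff → iiofo → iiofi, then the target.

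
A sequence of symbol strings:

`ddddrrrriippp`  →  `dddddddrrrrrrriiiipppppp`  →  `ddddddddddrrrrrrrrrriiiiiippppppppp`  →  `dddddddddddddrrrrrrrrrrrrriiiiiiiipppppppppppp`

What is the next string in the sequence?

The n-th term is 3n+1 d's then 3n+1 r's then 2n i's then 3n p's (n = 1, 2, …).
At n = 5 the blocks have lengths 16, 16, 10, 15.

ddddddddddddddddrrrrrrrrrrrrrrrriiiiiiiiiippppppppppppppp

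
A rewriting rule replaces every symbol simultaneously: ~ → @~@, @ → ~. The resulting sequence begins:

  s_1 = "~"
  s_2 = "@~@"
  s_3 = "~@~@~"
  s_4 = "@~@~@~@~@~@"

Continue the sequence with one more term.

~@~@~@~@~@~@~@~@~@~@~

Expanding @~@~@~@~@~@: @→~, ~→@~@, @→~, ~→@~@, @→~, ~→@~@, @→~, ~→@~@, @→~, ~→@~@, @→~. Concatenated: ~ @~@ ~ @~@ ~ @~@ ~ @~@ ~ @~@ ~.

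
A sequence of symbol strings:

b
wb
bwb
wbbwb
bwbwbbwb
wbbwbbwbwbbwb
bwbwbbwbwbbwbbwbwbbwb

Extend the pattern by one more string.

From term 3 onward, concatenate the second-to-last term with the last: b·wb = bwb, wb·bwb = wbbwb, …
Continuing: wbbwbbwbwbbwb · bwbwbbwbwbbwbbwbwbbwb gives term 8.

wbbwbbwbwbbwbbwbwbbwbwbbwbbwbwbbwb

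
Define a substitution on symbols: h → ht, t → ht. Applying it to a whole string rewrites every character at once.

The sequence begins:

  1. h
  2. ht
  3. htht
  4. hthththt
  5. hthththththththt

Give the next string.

Applying the rule to each of the 16 symbols of hthththththththt gives the pieces ht ht ht ht ht ht ht ht ht ht ht ht ht ht ht ht, which concatenate to the answer.

hthththththththththththththththt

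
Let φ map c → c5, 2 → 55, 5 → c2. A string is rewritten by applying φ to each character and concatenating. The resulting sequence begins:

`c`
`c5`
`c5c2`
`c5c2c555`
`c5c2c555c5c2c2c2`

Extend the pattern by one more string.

φ(c5c2c555c5c2c2c2) expands symbol-by-symbol to c5 c2 c5 55 c5 c2 c2 c2 c5 c2 c5 55 c5 55 c5 55; joining the 16 pieces gives the next term.

c5c2c555c5c2c2c2c5c2c555c555c555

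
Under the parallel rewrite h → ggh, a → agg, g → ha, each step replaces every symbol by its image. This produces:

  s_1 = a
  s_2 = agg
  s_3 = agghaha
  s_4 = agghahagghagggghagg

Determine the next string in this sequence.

agghahagghagggghagghahagghagghahahahagghagghaha

Applying the rule to each of the 19 symbols of agghahagghagggghagg gives the pieces agg ha ha ggh agg ggh agg ha ha ggh agg ha ha ha ha ggh agg ha ha, which concatenate to the answer.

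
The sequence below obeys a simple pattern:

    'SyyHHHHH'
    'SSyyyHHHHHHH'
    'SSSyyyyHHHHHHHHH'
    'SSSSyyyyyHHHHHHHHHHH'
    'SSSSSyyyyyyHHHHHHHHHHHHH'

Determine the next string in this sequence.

SSSSSSyyyyyyyHHHHHHHHHHHHHHH

The n-th term is n-1 S's then n y's then 2n+1 H's, where the shown terms are n = 2, 3, 4, 5, 6.
For the next term, n = 7, so the run lengths are 6, 7, 15.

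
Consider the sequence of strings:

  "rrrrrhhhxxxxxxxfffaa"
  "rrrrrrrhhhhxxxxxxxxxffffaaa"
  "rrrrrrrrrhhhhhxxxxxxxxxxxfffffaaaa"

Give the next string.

rrrrrrrrrrrhhhhhhxxxxxxxxxxxxxffffffaaaaa

Term n consists of 2n-1 r's, followed by n h's, followed by 2n+1 x's, followed by n f's, followed by n-1 a's, where the shown terms are n = 3, 4, 5.
Setting n = 6 gives 11, 6, 13, 6, 5 characters in each block.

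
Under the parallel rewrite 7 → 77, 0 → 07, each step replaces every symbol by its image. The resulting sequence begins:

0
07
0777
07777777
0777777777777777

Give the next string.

07777777777777777777777777777777

Replace each of the 16 characters of 0777777777777777 in place — 07 77 77 77 77 77 77 77 77 77 77 77 77 77 77 77 — and concatenate.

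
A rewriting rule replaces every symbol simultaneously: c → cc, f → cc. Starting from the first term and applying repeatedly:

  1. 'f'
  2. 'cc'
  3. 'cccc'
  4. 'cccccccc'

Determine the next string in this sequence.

Apply φ to cccccccc symbol by symbol: c→cc, c→cc, c→cc, c→cc, c→cc, c→cc, c→cc, c→cc; joined: cc cc cc cc cc cc cc cc.

cccccccccccccccc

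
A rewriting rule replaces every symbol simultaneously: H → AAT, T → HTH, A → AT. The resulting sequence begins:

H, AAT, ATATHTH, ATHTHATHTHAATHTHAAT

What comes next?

φ(ATHTHATHTHAATHTHAAT) expands symbol-by-symbol to AT HTH AAT HTH AAT AT HTH AAT HTH AAT AT AT HTH AAT HTH AAT AT AT HTH; joining the 19 pieces gives the next term.

ATHTHAATHTHAATATHTHAATHTHAATATATHTHAATHTHAATATATHTH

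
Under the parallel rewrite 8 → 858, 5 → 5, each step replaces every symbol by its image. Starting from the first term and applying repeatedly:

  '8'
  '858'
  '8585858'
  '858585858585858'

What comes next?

φ(858585858585858) expands symbol-by-symbol to 858 5 858 5 858 5 858 5 858 5 858 5 858 5 858; joining the 15 pieces gives the next term.

8585858585858585858585858585858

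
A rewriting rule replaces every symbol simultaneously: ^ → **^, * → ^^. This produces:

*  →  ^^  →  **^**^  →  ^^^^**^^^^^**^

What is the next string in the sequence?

Replace each of the 14 characters of ^^^^**^^^^^**^ in place — **^ **^ **^ **^ ^^ ^^ **^ **^ **^ **^ **^ ^^ ^^ **^ — and concatenate.

**^**^**^**^^^^^**^**^**^**^**^^^^^**^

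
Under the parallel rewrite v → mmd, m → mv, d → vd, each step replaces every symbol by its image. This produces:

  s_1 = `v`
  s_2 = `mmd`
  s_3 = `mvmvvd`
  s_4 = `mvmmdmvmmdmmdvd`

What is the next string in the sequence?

Applying the rule to each of the 15 symbols of mvmmdmvmmdmmdvd gives the pieces mv mmd mv mv vd mv mmd mv mv vd mv mv vd mmd vd, which concatenate to the answer.

mvmmdmvmvvdmvmmdmvmvvdmvmvvdmmdvd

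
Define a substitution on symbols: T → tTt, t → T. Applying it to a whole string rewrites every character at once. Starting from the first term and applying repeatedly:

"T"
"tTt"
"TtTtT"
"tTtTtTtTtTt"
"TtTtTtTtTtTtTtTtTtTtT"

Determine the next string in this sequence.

tTtTtTtTtTtTtTtTtTtTtTtTtTtTtTtTtTtTtTtTtTt

Replace each of the 21 characters of TtTtTtTtTtTtTtTtTtTtT in place — tTt T tTt T tTt T tTt T tTt T tTt T tTt T tTt T tTt T tTt T tTt — and concatenate.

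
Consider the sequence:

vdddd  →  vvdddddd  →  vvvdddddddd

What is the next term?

vvvvdddddddddd

The n-th term is n-1 v's then 2n d's, where the shown terms are n = 2, 3, 4.
For the next term, n = 5, so the run lengths are 4, 10.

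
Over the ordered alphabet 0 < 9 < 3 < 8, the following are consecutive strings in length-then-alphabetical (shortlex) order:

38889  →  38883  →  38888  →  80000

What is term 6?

80003

Stepping forward 2 times from 80000: 80000 → 80009, then the target.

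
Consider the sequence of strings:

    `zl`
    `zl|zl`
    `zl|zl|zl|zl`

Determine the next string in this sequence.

s(k+1) = s(k)·|·s(k) — each term doubles the last with '|' between the halves.
So the next term is two copies of zl|zl|zl|zl with '|' between the halves.

zl|zl|zl|zl|zl|zl|zl|zl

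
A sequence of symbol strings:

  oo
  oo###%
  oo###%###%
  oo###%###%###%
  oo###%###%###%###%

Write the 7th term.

Every step adds ###% to the end: s(k+1) = s(k)·###%.
From oo###%###%###%###%, 2 further steps: oo###%###%###%###% → oo###%###%###%###%###% → (answer).

oo###%###%###%###%###%###%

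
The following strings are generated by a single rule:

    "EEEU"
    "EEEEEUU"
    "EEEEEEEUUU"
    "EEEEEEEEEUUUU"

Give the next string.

Reading off run lengths: E runs 3, 5, 7, 9; U runs 1, 2, 3, 4 — each is linear in n, where the shown terms are n = 2, 3, 4, 5.
At n = 6 the blocks have lengths 11, 5.

EEEEEEEEEEEUUUUU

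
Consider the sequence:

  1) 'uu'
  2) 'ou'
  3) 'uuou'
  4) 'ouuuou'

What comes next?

Each term (from the third on) is the two preceding terms concatenated in order: term 3 = uu·ou = uuou.
The next term joins uuou and ouuuou.

uuououuuou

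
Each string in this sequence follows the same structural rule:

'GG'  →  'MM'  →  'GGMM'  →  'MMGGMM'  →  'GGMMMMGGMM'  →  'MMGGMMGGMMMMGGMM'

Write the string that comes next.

GGMMMMGGMMMMGGMMGGMMMMGGMM

This is a Fibonacci-style word recurrence s(k) = s(k−2)·s(k−1): e.g. GG·MM = GGMM.
The next term joins GGMMMMGGMM and MMGGMMGGMMMMGGMM.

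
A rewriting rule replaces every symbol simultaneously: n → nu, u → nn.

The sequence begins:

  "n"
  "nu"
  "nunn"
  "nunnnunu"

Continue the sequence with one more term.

nunnnunununnnunn

Rewriting each symbol of nunnnunu: n→nu, u→nn, n→nu, n→nu, n→nu, u→nn, n→nu, u→nn, which concatenates to nu nn nu nu nu nn nu nn.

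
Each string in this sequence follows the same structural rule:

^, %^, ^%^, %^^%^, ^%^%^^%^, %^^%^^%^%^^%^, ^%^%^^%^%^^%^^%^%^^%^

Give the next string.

%^^%^^%^%^^%^^%^%^^%^%^^%^^%^%^^%^

From term 3 onward, concatenate the second-to-last term with the last: ^·%^ = ^%^, %^·^%^ = %^^%^, …
So term 8 is %^^%^^%^%^^%^·^%^%^^%^%^^%^^%^%^^%^.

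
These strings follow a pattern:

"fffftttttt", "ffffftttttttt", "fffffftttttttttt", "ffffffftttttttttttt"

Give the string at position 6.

ffffffffftttttttttttttttt

Each string has the form f^{n+2} t^{2n+2}, where the shown terms are n = 2, 3, 4, 5.
At n = 7 the blocks have lengths 9, 16.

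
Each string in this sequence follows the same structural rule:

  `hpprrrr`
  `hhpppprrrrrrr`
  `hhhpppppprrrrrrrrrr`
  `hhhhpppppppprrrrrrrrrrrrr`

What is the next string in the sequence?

Reading off run lengths: h runs 1, 2, 3, 4; p runs 2, 4, 6, 8; r runs 4, 7, 10, 13 — each is linear in n (n = 1, 2, …).
For the next term, n = 5, so the run lengths are 5, 10, 16.

hhhhhpppppppppprrrrrrrrrrrrrrrr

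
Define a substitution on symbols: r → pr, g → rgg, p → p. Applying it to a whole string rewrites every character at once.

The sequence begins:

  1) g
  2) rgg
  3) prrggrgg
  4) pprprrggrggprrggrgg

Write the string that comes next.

φ(pprprrggrggprrggrgg) expands symbol-by-symbol to p p pr p pr pr rgg rgg pr rgg rgg p pr pr rgg rgg pr rgg rgg; joining the 19 pieces gives the next term.

ppprpprprrggrggprrggrggpprprrggrggprrggrgg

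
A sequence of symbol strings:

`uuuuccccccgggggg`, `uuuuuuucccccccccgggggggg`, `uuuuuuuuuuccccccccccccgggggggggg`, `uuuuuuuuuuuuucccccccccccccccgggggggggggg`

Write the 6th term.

The n-th term is 3n-2 u's then 3n c's then 2n+2 g's, where the shown terms are n = 2, 3, 4, 5.
Setting n = 7 gives 19, 21, 16 characters in each block.

uuuuuuuuuuuuuuuuuuucccccccccccccccccccccgggggggggggggggg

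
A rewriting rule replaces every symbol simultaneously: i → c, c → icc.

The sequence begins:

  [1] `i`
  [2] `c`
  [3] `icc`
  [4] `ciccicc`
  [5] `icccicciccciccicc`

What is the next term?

Replace each of the 17 characters of icccicciccciccicc in place — c icc icc icc c icc icc c icc icc icc c icc icc c icc icc — and concatenate.

ciccicciccciccicccicciccicccicciccciccicc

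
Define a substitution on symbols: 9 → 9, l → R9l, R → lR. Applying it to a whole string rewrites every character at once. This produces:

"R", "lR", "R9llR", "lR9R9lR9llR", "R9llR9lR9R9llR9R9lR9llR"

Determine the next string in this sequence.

lR9R9lR9llR9R9llR9lR9R9lR9llR9lR9R9llR9R9lR9llR

φ(R9llR9lR9R9llR9R9lR9llR) expands symbol-by-symbol to lR 9 R9l R9l lR 9 R9l lR 9 lR 9 R9l R9l lR 9 lR 9 R9l lR 9 R9l R9l lR; joining the 23 pieces gives the next term.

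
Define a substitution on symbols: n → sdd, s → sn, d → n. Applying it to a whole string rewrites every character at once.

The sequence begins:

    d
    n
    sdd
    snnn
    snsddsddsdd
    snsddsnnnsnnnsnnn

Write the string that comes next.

Rewriting the 17 symbols of snsddsnnnsnnnsnnn one by one yields sn sdd sn n n sn sdd sdd sdd sn sdd sdd sdd sn sdd sdd sdd; concatenated:

snsddsnnnsnsddsddsddsnsddsddsddsnsddsddsdd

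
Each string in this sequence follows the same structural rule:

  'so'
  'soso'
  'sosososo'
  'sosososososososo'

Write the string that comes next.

sosososososososososososososososo

s(k+1) = s(k)·s(k) — each term doubles the last.
One more doubling of sosososososososo gives the answer.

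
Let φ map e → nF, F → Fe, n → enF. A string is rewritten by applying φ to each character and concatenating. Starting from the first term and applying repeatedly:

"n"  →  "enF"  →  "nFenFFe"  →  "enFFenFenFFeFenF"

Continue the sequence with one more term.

Rewriting the 16 symbols of enFFenFenFFeFenF one by one yields nF enF Fe Fe nF enF Fe nF enF Fe Fe nF Fe nF enF Fe; concatenated:

nFenFFeFenFenFFenFenFFeFenFFenFenFFe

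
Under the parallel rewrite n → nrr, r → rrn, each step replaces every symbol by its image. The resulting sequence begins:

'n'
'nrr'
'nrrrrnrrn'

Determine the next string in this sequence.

nrrrrnrrnrrnrrnnrrrrnrrnnrr

Apply φ to nrrrrnrrn symbol by symbol: n→nrr, r→rrn, r→rrn, r→rrn, r→rrn, n→nrr, r→rrn, r→rrn, n→nrr; joined: nrr rrn rrn rrn rrn nrr rrn rrn nrr.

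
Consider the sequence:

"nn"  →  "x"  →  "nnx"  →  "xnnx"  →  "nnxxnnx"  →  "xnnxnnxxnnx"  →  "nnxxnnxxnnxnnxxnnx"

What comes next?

xnnxnnxxnnxnnxxnnxxnnxnnxxnnx

From term 3 onward, concatenate the second-to-last term with the last: nn·x = nnx, x·nnx = xnnx, …
The next term joins xnnxnnxxnnx and nnxxnnxxnnxnnxxnnx.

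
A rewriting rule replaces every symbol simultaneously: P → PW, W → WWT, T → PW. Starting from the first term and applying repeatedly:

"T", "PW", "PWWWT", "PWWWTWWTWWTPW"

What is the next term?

φ(PWWWTWWTWWTPW) expands symbol-by-symbol to PW WWT WWT WWT PW WWT WWT PW WWT WWT PW PW WWT; joining the 13 pieces gives the next term.

PWWWTWWTWWTPWWWTWWTPWWWTWWTPWPWWWT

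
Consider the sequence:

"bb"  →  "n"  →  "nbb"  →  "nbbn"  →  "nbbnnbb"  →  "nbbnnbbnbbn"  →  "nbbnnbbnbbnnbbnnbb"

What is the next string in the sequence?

Each term (from the third on) is the previous term followed by the one before it: term 3 = n·bb = nbb.
So term 8 is nbbnnbbnbbnnbbnnbb·nbbnnbbnbbn.

nbbnnbbnbbnnbbnnbbnbbnnbbnbbn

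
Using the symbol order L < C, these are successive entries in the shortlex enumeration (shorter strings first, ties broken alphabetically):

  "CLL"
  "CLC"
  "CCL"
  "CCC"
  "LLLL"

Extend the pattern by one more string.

LLLC

The successor of LLLL increments the rightmost position that isn't already C and resets every position after it to L.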